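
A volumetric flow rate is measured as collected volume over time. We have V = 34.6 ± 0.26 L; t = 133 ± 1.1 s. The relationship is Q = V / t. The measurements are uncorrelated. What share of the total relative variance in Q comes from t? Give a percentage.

(δQ/Q)² = (1·δV/V)² + (-1·δt/t)²
  V term: (1×0.00751)² = 5.65e-05
  t term: (-1×0.00827)² = 6.84e-05
Total = 0.000125. Share from t = 6.84e-05/0.000125 = 0.548.

54.8%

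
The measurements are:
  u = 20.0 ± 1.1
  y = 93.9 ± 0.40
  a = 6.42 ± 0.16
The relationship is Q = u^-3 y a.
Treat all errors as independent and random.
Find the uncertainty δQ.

Relative error in a monomial: (δQ/Q)² = Σ (nᵢ · δxᵢ/xᵢ)².
  (-3·δu/u)² = (-3×0.0550)² = 0.0272;  (1·δy/y)² = (1×0.00426)² = 1.81e-05;  (1·δa/a)² = (1×0.0249)² = 0.000621
δQ/Q = √(0.0279) = 0.167
Q = 0.0754, so δQ = 0.167 × 0.0754 = 0.0126.

0.0126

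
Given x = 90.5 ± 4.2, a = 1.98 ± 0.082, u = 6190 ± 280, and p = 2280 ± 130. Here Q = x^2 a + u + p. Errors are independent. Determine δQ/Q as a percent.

Let w = x^2·a = 16200. δw/w = √((2·δx/x)² + (1·δa/a)²) = √(0.00862 + 0.00172) = 0.102, so δw = 1650.
Q = w + u + p: δQ = √(δw² + δu² + δp²) = √(2.72e+06 + 78400 + 16900) = 1680
Q = 24700, so δQ/Q = 1680/24700 = 0.0679.

6.79%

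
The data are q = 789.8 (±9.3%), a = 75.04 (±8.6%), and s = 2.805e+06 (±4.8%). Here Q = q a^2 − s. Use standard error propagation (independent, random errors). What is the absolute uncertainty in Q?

Let p = q·a^2 = 4.447e+06. δp/p = √((1·δq/q)² + (2·δa/a)²) = √(0.00865 + 0.0296) = 0.196, so δp = 8.7e+05.
Q = p − s: δQ = √(δp² + δs²) = √(7.56e+11 + 1.81e+10) = 8.8e+05

8.8e+05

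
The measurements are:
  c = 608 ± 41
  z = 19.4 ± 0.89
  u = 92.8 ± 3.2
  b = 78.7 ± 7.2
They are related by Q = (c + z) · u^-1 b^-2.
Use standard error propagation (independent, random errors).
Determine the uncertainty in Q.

Let w = c + z = 627. δw = √(δc² + δz²) = √(1680 + 0.792) = 41.0, so δw/w = 0.0654.
Q is then a monomial in w, u, b:
δQ/Q = √((δw/w)² + (-1·δu/u)² + (-2·δb/b)²) = √(0.00427 + 0.00119 + 0.0335) = 0.197
Q = 0.00109, so δQ = 0.197 × 0.00109 = 0.000215.

0.000215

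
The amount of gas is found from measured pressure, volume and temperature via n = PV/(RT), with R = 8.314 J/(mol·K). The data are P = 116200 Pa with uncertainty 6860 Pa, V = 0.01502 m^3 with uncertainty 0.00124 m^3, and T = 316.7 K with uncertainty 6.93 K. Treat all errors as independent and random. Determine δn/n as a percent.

Products/powers → add relative errors in quadrature, weighted by exponent:
  (1·δP/P)² = (1×0.0590)² = 0.00349;  (1·δV/V)² = (1×0.0826)² = 0.00682;  (-1·δT/T)² = (-1×0.0219)² = 0.000479
δn/n = √(0.0108) = 0.104

10.4%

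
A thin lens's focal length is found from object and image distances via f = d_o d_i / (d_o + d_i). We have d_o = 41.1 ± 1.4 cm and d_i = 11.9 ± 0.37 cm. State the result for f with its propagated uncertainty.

∂f/∂d_o = (d_i/(d_o+d_i))² = 0.0504;  ∂f/∂d_i = (d_o/(d_o+d_i))² = 0.601
δf = √((∂f/∂d_o · δd_o)² + (∂f/∂d_i · δd_i)²) = √(0.00498 + 0.0495) = 0.233 cm
f = 9.23 cm.

9.23 ± 0.233 cm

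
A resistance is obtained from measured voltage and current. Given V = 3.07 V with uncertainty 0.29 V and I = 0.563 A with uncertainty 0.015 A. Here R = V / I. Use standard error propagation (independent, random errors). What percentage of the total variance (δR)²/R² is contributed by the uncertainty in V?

92.6%

(δR/R)² = (1·δV/V)² + (-1·δI/I)²
  V term: (1×0.0945)² = 0.00892
  I term: (-1×0.0266)² = 0.000710
Total = 0.00963. Share from V = 0.00892/0.00963 = 0.926.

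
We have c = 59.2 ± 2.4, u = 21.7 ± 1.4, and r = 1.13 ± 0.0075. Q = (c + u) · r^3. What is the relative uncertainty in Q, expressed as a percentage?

Let w = c + u = 80.9. δw = √(δc² + δu²) = √(5.76 + 1.96) = 2.78, so δw/w = 0.0343.
Q is then a monomial in w, r:
δQ/Q = √((δw/w)² + (3·δr/r)²) = √(0.00118 + 0.000396) = 0.0397

3.97%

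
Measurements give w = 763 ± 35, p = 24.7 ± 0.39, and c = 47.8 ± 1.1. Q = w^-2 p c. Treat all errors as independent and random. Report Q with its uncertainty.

Since Q is a product/quotient, work with relative uncertainties:
  (-2·δw/w)² = (-2×0.0459)² = 0.00842;  (1·δp/p)² = (1×0.0158)² = 0.000249;  (1·δc/c)² = (1×0.0230)² = 0.000530
δQ/Q = √(0.00920) = 0.0959
Q = 0.00203, so δQ = 0.0959 × 0.00203 = 0.000194.

0.00203 ± 0.000194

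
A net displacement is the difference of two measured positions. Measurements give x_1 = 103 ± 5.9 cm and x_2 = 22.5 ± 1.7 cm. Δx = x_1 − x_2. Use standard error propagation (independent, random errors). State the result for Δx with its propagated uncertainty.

For a sum/difference, combine absolute errors in quadrature:
  (δx_1)² = 34.8;  (δx_2)² = 2.89
δΔx = √(37.7) = 6.14 cm
Δx = 80.5 cm.

80.5 ± 6.14 cm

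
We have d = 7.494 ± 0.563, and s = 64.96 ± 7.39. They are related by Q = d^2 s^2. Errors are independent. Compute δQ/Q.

For a monomial Q ∝ d^2, s^2, fractional errors add in quadrature:
  (2·δd/d)² = (2×0.0751)² = 0.0226;  (2·δs/s)² = (2×0.114)² = 0.0518
δQ/Q = √(0.0743) = 0.273

0.273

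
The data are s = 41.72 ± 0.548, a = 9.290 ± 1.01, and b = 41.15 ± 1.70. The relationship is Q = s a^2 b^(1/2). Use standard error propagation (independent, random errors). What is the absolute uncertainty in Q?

5050

Q is a product of powers, so relative uncertainties combine in quadrature:
  (1·δs/s)² = (1×0.0131)² = 0.000173;  (2·δa/a)² = (2×0.109)² = 0.0473;  (½·δb/b)² = (0.5×0.0413)² = 0.000427
δQ/Q = √(0.0479) = 0.219
Q = 23100, so δQ = 0.219 × 23100 = 5050.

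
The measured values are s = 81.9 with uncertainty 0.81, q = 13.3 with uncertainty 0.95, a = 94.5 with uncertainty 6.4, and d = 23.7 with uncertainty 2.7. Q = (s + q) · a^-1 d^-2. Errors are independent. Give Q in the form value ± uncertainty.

0.00179 ± 0.000427

Let u = s + q = 95.2. δu = √(δs² + δq²) = √(0.656 + 0.902) = 1.25, so δu/u = 0.0131.
Q is then a monomial in u, a, d:
δQ/Q = √((δu/u)² + (-1·δa/a)² + (-2·δd/d)²) = √(0.000172 + 0.00459 + 0.0519) = 0.238
Q = 0.00179, so δQ = 0.238 × 0.00179 = 0.000427.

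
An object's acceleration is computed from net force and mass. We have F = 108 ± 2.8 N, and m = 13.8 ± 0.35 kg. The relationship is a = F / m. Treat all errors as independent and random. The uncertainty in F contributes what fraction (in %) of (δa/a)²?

(δa/a)² = (1·δF/F)² + (-1·δm/m)²
  F term: (1×0.0259)² = 0.000672
  m term: (-1×0.0254)² = 0.000643
Total = 0.00132. Share from F = 0.000672/0.00132 = 0.511.

51.1%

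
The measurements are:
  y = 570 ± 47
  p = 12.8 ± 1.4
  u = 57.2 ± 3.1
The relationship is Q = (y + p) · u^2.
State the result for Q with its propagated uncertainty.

(1.91 ± 0.258) × 10^6

Let w = y + p = 583. δw = √(δy² + δp²) = √(2210 + 1.96) = 47.0, so δw/w = 0.0807.
Q is then a monomial in w, u:
δQ/Q = √((δw/w)² + (2·δu/u)²) = √(0.00651 + 0.0117) = 0.135
Q = 1.91e+06, so δQ = 0.135 × 1.91e+06 = 2.58e+05.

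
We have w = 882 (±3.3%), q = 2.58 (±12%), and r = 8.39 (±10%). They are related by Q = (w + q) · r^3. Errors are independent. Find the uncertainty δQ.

Let u = w + q = 885. δu = √(δw² + δq²) = √(847 + 0.0959) = 29.1, so δu/u = 0.0329.
Q is then a monomial in u, r:
δQ/Q = √((δu/u)² + (3·δr/r)²) = √(0.00108 + 0.0900) = 0.302
Q = 5.22e+05, so δQ = 0.302 × 5.22e+05 = 1.58e+05.

1.58e+05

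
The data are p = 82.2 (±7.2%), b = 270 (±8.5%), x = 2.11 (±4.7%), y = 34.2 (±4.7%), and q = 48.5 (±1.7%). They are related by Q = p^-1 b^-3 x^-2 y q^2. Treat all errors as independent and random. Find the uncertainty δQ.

Products/powers → add relative errors in quadrature, weighted by exponent:
  (-1·δp/p)² = (-1×0.0720)² = 0.00518;  (-3·δb/b)² = (-3×0.0850)² = 0.0650;  (-2·δx/x)² = (-2×0.0470)² = 0.00884;  (1·δy/y)² = (1×0.0470)² = 0.00221;  (2·δq/q)² = (2×0.0170)² = 0.00116
δQ/Q = √(0.0824) = 0.287
Q = 1.12e-05, so δQ = 0.287 × 1.12e-05 = 3.21e-06.

3.21e-06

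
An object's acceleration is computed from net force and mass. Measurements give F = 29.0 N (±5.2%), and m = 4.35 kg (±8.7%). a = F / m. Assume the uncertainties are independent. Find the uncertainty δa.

0.676 m/s^2

Relative error in a monomial: (δa/a)² = Σ (nᵢ · δxᵢ/xᵢ)².
  (1·δF/F)² = (1×0.0520)² = 0.00270;  (-1·δm/m)² = (-1×0.0870)² = 0.00757
δa/a = √(0.0103) = 0.101
a = 6.67 m/s^2, so δa = 0.101 × 6.67 = 0.676 m/s^2.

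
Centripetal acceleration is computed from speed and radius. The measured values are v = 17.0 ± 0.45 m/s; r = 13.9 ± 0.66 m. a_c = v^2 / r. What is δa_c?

1.48 m/s^2

Since a_c is a product/quotient, work with relative uncertainties:
  (2·δv/v)² = (2×0.0265)² = 0.00280;  (-1·δr/r)² = (-1×0.0475)² = 0.00225
δa_c/a_c = √(0.00506) = 0.0711
a_c = 20.8 m/s^2, so δa_c = 0.0711 × 20.8 = 1.48 m/s^2.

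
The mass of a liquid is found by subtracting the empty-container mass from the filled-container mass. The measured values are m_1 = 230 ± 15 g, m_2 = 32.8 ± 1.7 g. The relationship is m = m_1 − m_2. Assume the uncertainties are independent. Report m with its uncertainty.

m is a linear combination, so absolute uncertainties add in quadrature:
  (δm_1)² = 225;  (δm_2)² = 2.89
δm = √(228) = 15.1 g
m = 197 g.

197 ± 15.1 g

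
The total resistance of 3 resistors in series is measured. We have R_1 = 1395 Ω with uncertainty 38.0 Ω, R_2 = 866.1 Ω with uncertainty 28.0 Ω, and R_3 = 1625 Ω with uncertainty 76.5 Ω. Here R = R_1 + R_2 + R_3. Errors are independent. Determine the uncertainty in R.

89.9 Ω

Absolute uncertainties add in quadrature for a linear combination:
  (δR_1)² = 1440;  (δR_2)² = 784;  (δR_3)² = 5850
δR = √(8080) = 89.9 Ω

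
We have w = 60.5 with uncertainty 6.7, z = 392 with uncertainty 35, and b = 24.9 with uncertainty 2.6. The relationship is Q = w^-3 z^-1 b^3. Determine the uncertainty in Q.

8.27e-05

Products/powers → add relative errors in quadrature, weighted by exponent:
  (-3·δw/w)² = (-3×0.111)² = 0.110;  (-1·δz/z)² = (-1×0.0893)² = 0.00797;  (3·δb/b)² = (3×0.104)² = 0.0981
δQ/Q = √(0.216) = 0.465
Q = 0.000178, so δQ = 0.465 × 0.000178 = 8.27e-05.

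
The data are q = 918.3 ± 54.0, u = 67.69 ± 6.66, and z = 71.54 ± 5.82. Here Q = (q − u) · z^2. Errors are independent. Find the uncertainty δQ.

Let w = q − u = 850.6. δw = √(δq² + δu²) = √(2920 + 44.4) = 54.4, so δw/w = 0.0640.
Q is then a monomial in w, z:
δQ/Q = √((δw/w)² + (2·δz/z)²) = √(0.00409 + 0.0265) = 0.175
Q = 4.353e+06, so δQ = 0.175 × 4.353e+06 = 7.61e+05.

7.61e+05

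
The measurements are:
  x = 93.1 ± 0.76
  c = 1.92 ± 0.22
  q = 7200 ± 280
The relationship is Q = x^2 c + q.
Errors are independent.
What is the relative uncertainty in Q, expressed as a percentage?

Let p = x^2·c = 16600. δp/p = √((2·δx/x)² + (1·δc/c)²) = √(0.000267 + 0.0131) = 0.116, so δp = 1930.
Q = p + q: δQ = √(δp² + δq²) = √(3.71e+06 + 78400) = 1950
Q = 23800, so δQ/Q = 1950/23800 = 0.0816.

8.16%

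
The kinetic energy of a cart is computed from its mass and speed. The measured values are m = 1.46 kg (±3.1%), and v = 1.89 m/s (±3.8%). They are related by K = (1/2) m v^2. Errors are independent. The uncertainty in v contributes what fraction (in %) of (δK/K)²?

(δK/K)² = (1·δm/m)² + (2·δv/v)²
  m term: (1×0.0310)² = 0.000961
  v term: (2×0.0380)² = 0.00578
Total = 0.00674. Share from v = 0.00578/0.00674 = 0.857.

85.7%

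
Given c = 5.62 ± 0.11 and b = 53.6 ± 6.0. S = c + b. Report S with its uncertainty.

Sums and differences: (δS)² = Σ (cᵢ δxᵢ)².
  (δc)² = 0.0121;  (δb)² = 36.0
δS = √(36.0) = 6.00
S = 59.2.

59.2 ± 6.00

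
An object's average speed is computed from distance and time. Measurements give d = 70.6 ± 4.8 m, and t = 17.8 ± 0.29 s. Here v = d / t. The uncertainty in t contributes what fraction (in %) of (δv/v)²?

(δv/v)² = (1·δd/d)² + (-1·δt/t)²
  d term: (1×0.0680)² = 0.00462
  t term: (-1×0.0163)² = 0.000265
Total = 0.00489. Share from t = 0.000265/0.00489 = 0.0543.

5.43%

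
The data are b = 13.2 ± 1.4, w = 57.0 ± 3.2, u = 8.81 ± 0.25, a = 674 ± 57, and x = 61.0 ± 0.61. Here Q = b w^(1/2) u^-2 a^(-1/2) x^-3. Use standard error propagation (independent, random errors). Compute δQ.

2.92e-08

Each factor contributes (exponent × relative error)² to (δQ/Q)²:
  (1·δb/b)² = (1×0.106)² = 0.0112;  (½·δw/w)² = (0.5×0.0561)² = 0.000788;  (-2·δu/u)² = (-2×0.0284)² = 0.00322;  (−½·δa/a)² = (-0.5×0.0846)² = 0.00179;  (-3·δx/x)² = (-3×0.0100)² = 0.000900
δQ/Q = √(0.0179) = 0.134
Q = 2.18e-07, so δQ = 0.134 × 2.18e-07 = 2.92e-08.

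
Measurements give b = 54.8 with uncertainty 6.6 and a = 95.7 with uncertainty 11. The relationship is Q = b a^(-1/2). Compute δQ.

0.748

Q is a product of powers, so relative uncertainties combine in quadrature:
  (1·δb/b)² = (1×0.120)² = 0.0145;  (−½·δa/a)² = (-0.5×0.115)² = 0.00330
δQ/Q = √(0.0178) = 0.133
Q = 5.60, so δQ = 0.133 × 5.60 = 0.748.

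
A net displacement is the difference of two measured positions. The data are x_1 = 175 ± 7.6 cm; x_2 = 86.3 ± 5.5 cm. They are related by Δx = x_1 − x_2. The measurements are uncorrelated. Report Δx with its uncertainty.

Δx is a linear combination, so absolute uncertainties add in quadrature:
  (δx_1)² = 57.8;  (δx_2)² = 30.2
δΔx = √(88.0) = 9.38 cm
Δx = 88.7 cm.

88.7 ± 9.38 cm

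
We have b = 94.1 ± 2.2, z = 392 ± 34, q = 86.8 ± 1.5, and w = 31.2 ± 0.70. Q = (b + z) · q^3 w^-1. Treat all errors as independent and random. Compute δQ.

9.17e+05

Let u = b + z = 486. δu = √(δb² + δz²) = √(4.84 + 1160) = 34.1, so δu/u = 0.0701.
Q is then a monomial in u, q, w:
δQ/Q = √((δu/u)² + (3·δq/q)² + (-1·δw/w)²) = √(0.00491 + 0.00269 + 0.000503) = 0.0900
Q = 1.02e+07, so δQ = 0.0900 × 1.02e+07 = 9.17e+05.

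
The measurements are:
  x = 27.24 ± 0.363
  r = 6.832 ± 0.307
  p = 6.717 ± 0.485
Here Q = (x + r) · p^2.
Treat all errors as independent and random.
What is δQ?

223

Let u = x + r = 34.07. δu = √(δx² + δr²) = √(0.132 + 0.0942) = 0.475, so δu/u = 0.0140.
Q is then a monomial in u, p:
δQ/Q = √((δu/u)² + (2·δp/p)²) = √(0.000195 + 0.0209) = 0.145
Q = 1537, so δQ = 0.145 × 1537 = 223.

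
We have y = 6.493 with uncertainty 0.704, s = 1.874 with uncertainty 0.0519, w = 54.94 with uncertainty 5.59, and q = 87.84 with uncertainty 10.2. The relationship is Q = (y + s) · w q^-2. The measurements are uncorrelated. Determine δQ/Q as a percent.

26.7%

Let u = y + s = 8.367. δu = √(δy² + δs²) = √(0.496 + 0.00269) = 0.706, so δu/u = 0.0844.
Q is then a monomial in u, w, q:
δQ/Q = √((δu/u)² + (1·δw/w)² + (-2·δq/q)²) = √(0.00712 + 0.0104 + 0.0539) = 0.267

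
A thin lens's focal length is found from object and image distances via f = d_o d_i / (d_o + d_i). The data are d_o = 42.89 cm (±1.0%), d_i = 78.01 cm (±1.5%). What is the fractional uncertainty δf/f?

0.00836

∂f/∂d_o = (d_i/(d_o+d_i))² = 0.416;  ∂f/∂d_i = (d_o/(d_o+d_i))² = 0.126
δf = √((∂f/∂d_o · δd_o)² + (∂f/∂d_i · δd_i)²) = √(0.0319 + 0.0217) = 0.231 cm
f = 27.67 cm, so δf/f = 0.231/27.67 = 0.00836.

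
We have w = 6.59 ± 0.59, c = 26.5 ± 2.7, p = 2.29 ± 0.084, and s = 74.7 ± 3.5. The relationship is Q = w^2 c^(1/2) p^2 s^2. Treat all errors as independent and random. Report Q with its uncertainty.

Relative error in a monomial: (δQ/Q)² = Σ (nᵢ · δxᵢ/xᵢ)².
  (2·δw/w)² = (2×0.0895)² = 0.0321;  (½·δc/c)² = (0.5×0.102)² = 0.00260;  (2·δp/p)² = (2×0.0367)² = 0.00538;  (2·δs/s)² = (2×0.0469)² = 0.00878
δQ/Q = √(0.0488) = 0.221
Q = 6.54e+06, so δQ = 0.221 × 6.54e+06 = 1.45e+06.

(6.54 ± 1.45) × 10^6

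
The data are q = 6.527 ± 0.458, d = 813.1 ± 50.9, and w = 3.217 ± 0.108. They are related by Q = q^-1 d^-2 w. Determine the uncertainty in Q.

1.1e-07

Since Q is a product/quotient, work with relative uncertainties:
  (-1·δq/q)² = (-1×0.0702)² = 0.00492;  (-2·δd/d)² = (-2×0.0626)² = 0.0157;  (1·δw/w)² = (1×0.0336)² = 0.00113
δQ/Q = √(0.0217) = 0.147
Q = 7.455e-07, so δQ = 0.147 × 7.455e-07 = 1.1e-07.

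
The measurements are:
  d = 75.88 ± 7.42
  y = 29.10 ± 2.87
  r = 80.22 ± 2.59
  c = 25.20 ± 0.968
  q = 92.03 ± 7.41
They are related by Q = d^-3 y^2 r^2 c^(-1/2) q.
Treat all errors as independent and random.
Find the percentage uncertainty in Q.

36.9%

Q is a product of powers, so relative uncertainties combine in quadrature:
  (-3·δd/d)² = (-3×0.0978)² = 0.0861;  (2·δy/y)² = (2×0.0986)² = 0.0389;  (2·δr/r)² = (2×0.0323)² = 0.00417;  (−½·δc/c)² = (-0.5×0.0384)² = 0.000369;  (1·δq/q)² = (1×0.0805)² = 0.00648
δQ/Q = √(0.136) = 0.369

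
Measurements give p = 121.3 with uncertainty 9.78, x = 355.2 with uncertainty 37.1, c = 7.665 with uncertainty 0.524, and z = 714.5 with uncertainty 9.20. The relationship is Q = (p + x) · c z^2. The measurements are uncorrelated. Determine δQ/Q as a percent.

Let u = p + x = 476.5. δu = √(δp² + δx²) = √(95.6 + 1380) = 38.4, so δu/u = 0.0805.
Q is then a monomial in u, c, z:
δQ/Q = √((δu/u)² + (1·δc/c)² + (2·δz/z)²) = √(0.00648 + 0.00467 + 0.000663) = 0.109

10.9%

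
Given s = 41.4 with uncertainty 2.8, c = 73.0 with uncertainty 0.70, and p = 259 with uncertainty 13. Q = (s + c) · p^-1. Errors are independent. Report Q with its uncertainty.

0.442 ± 0.0248

Let u = s + c = 114. δu = √(δs² + δc²) = √(7.84 + 0.490) = 2.89, so δu/u = 0.0252.
Q is then a monomial in u, p:
δQ/Q = √((δu/u)² + (-1·δp/p)²) = √(0.000636 + 0.00252) = 0.0562
Q = 0.442, so δQ = 0.0562 × 0.442 = 0.0248.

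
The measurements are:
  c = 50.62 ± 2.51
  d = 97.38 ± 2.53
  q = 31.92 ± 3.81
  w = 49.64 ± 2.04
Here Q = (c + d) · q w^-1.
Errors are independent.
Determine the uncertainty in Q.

Let u = c + d = 148.0. δu = √(δc² + δd²) = √(6.30 + 6.40) = 3.56, so δu/u = 0.0241.
Q is then a monomial in u, q, w:
δQ/Q = √((δu/u)² + (1·δq/q)² + (-1·δw/w)²) = √(0.000580 + 0.0142 + 0.00169) = 0.129
Q = 95.17, so δQ = 0.129 × 95.17 = 12.2.

12.2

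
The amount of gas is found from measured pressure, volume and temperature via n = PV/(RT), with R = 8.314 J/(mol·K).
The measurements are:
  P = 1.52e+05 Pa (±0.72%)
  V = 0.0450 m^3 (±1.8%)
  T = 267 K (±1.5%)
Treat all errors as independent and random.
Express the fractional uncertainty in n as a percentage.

2.45%

Products/powers → add relative errors in quadrature, weighted by exponent:
  (1·δP/P)² = (1×0.00720)² = 5.18e-05;  (1·δV/V)² = (1×0.0180)² = 0.000324;  (-1·δT/T)² = (-1×0.0150)² = 0.000225
δn/n = √(0.000601) = 0.0245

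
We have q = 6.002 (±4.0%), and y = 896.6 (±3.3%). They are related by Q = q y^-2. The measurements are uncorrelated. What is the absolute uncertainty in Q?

5.76e-07

Each factor contributes (exponent × relative error)² to (δQ/Q)²:
  (1·δq/q)² = (1×0.0400)² = 0.00160;  (-2·δy/y)² = (-2×0.0330)² = 0.00436
δQ/Q = √(0.00596) = 0.0772
Q = 7.466e-06, so δQ = 0.0772 × 7.466e-06 = 5.76e-07.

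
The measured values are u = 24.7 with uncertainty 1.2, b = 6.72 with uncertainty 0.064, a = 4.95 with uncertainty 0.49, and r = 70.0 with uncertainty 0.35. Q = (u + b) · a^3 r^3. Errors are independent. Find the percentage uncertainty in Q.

30.0%

Let w = u + b = 31.4. δw = √(δu² + δb²) = √(1.44 + 0.00410) = 1.20, so δw/w = 0.0382.
Q is then a monomial in w, a, r:
δQ/Q = √((δw/w)² + (3·δa/a)² + (3·δr/r)²) = √(0.00146 + 0.0882 + 0.000225) = 0.300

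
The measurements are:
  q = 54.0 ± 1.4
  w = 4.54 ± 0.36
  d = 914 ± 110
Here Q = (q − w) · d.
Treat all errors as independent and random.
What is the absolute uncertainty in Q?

5600

Let u = q − w = 49.5. δu = √(δq² + δw²) = √(1.96 + 0.130) = 1.45, so δu/u = 0.0292.
Q is then a monomial in u, d:
δQ/Q = √((δu/u)² + (1·δd/d)²) = √(0.000854 + 0.0145) = 0.124
Q = 45200, so δQ = 0.124 × 45200 = 5600.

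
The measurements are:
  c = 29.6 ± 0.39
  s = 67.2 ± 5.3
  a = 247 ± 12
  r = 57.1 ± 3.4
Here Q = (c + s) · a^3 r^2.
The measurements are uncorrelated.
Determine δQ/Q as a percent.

19.6%

Let u = c + s = 96.8. δu = √(δc² + δs²) = √(0.152 + 28.1) = 5.31, so δu/u = 0.0549.
Q is then a monomial in u, a, r:
δQ/Q = √((δu/u)² + (3·δa/a)² + (2·δr/r)²) = √(0.00301 + 0.0212 + 0.0142) = 0.196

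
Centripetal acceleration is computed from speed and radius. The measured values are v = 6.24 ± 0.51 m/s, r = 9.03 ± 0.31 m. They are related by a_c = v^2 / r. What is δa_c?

0.720 m/s^2

Since a_c is a product/quotient, work with relative uncertainties:
  (2·δv/v)² = (2×0.0817)² = 0.0267;  (-1·δr/r)² = (-1×0.0343)² = 0.00118
δa_c/a_c = √(0.0279) = 0.167
a_c = 4.31 m/s^2, so δa_c = 0.167 × 4.31 = 0.720 m/s^2.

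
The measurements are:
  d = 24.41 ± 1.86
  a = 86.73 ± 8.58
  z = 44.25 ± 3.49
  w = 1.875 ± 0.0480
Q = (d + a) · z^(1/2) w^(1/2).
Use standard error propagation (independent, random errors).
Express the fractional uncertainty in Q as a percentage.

Let u = d + a = 111.1. δu = √(δd² + δa²) = √(3.46 + 73.6) = 8.78, so δu/u = 0.0790.
Q is then a monomial in u, z, w:
δQ/Q = √((δu/u)² + (½·δz/z)² + (½·δw/w)²) = √(0.00624 + 0.00156 + 0.000164) = 0.0892

8.92%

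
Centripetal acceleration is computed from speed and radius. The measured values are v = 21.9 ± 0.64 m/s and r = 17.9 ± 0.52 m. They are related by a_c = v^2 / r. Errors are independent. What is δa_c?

Since a_c is a product/quotient, work with relative uncertainties:
  (2·δv/v)² = (2×0.0292)² = 0.00342;  (-1·δr/r)² = (-1×0.0291)² = 0.000844
δa_c/a_c = √(0.00426) = 0.0653
a_c = 26.8 m/s^2, so δa_c = 0.0653 × 26.8 = 1.75 m/s^2.

1.75 m/s^2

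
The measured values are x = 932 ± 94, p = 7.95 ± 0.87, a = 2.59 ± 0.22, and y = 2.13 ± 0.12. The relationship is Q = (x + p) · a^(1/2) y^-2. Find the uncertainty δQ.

Let u = x + p = 940. δu = √(δx² + δp²) = √(8840 + 0.757) = 94.0, so δu/u = 0.100.
Q is then a monomial in u, a, y:
δQ/Q = √((δu/u)² + (½·δa/a)² + (-2·δy/y)²) = √(0.0100 + 0.00180 + 0.0127) = 0.157
Q = 333, so δQ = 0.157 × 333 = 52.2.

52.2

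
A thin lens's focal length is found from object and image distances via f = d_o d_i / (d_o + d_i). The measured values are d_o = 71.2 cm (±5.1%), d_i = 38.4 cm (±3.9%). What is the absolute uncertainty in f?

0.773 cm

∂f/∂d_o = (d_i/(d_o+d_i))² = 0.123;  ∂f/∂d_i = (d_o/(d_o+d_i))² = 0.422
δf = √((∂f/∂d_o · δd_o)² + (∂f/∂d_i · δd_i)²) = √(0.199 + 0.399) = 0.773 cm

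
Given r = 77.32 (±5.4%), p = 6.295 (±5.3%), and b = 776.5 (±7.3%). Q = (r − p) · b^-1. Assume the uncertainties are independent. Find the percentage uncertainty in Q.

Let u = r − p = 71.02. δu = √(δr² + δp²) = √(17.4 + 0.111) = 4.19, so δu/u = 0.0590.
Q is then a monomial in u, b:
δQ/Q = √((δu/u)² + (-1·δb/b)²) = √(0.00348 + 0.00533) = 0.0938

9.38%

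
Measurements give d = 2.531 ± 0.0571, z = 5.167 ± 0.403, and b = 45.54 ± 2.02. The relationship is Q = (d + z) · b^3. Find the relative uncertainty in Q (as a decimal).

Let u = d + z = 7.698. δu = √(δd² + δz²) = √(0.00326 + 0.162) = 0.407, so δu/u = 0.0529.
Q is then a monomial in u, b:
δQ/Q = √((δu/u)² + (3·δb/b)²) = √(0.00280 + 0.0177) = 0.143

0.143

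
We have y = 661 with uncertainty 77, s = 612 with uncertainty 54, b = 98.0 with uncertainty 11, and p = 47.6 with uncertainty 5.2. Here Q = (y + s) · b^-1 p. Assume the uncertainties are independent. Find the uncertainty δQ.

Let u = y + s = 1270. δu = √(δy² + δs²) = √(5930 + 2920) = 94.0, so δu/u = 0.0739.
Q is then a monomial in u, b, p:
δQ/Q = √((δu/u)² + (-1·δb/b)² + (1·δp/p)²) = √(0.00546 + 0.0126 + 0.0119) = 0.173
Q = 618, so δQ = 0.173 × 618 = 107.

107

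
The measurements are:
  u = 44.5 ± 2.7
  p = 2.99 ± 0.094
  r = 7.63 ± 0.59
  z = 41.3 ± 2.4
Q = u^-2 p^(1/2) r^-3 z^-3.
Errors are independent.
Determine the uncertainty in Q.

For a monomial Q ∝ u^-2, p^(1/2), r^-3, z^-3, fractional errors add in quadrature:
  (-2·δu/u)² = (-2×0.0607)² = 0.0147;  (½·δp/p)² = (0.5×0.0314)² = 0.000247;  (-3·δr/r)² = (-3×0.0773)² = 0.0538;  (-3·δz/z)² = (-3×0.0581)² = 0.0304
δQ/Q = √(0.0992) = 0.315
Q = 2.79e-11, so δQ = 0.315 × 2.79e-11 = 8.79e-12.

8.79e-12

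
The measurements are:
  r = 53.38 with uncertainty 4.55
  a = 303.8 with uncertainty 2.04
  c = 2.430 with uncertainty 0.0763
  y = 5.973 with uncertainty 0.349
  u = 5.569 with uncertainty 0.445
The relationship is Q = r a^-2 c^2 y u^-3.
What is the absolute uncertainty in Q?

3.18e-05

For a monomial Q ∝ r, a^-2, c^2, y, u^-3, fractional errors add in quadrature:
  (1·δr/r)² = (1×0.0852)² = 0.00727;  (-2·δa/a)² = (-2×0.00671)² = 0.000180;  (2·δc/c)² = (2×0.0314)² = 0.00394;  (1·δy/y)² = (1×0.0584)² = 0.00341;  (-3·δu/u)² = (-3×0.0799)² = 0.0575
δQ/Q = √(0.0723) = 0.269
Q = 0.0001181, so δQ = 0.269 × 0.0001181 = 3.18e-05.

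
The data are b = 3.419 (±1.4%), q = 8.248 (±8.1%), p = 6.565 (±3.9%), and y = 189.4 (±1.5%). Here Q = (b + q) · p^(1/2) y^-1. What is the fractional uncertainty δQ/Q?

Let u = b + q = 11.67. δu = √(δb² + δq²) = √(0.00229 + 0.446) = 0.670, so δu/u = 0.0574.
Q is then a monomial in u, p, y:
δQ/Q = √((δu/u)² + (½·δp/p)² + (-1·δy/y)²) = √(0.00330 + 0.000380 + 0.000225) = 0.0625

0.0625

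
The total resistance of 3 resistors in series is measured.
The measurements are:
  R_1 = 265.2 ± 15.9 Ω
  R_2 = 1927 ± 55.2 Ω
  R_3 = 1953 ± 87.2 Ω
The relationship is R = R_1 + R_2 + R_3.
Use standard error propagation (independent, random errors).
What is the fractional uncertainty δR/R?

Each term contributes (cᵢ δxᵢ)² to (δR)²:
  (δR_1)² = 253;  (δR_2)² = 3050;  (δR_3)² = 7600
δR = √(10900) = 104 Ω
R = 4145 Ω, so δR/R = 104/4145 = 0.0252.

0.0252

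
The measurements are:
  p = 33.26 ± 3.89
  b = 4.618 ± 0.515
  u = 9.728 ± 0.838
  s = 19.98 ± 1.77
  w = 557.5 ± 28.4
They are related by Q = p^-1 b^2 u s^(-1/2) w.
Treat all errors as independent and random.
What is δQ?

Relative error in a monomial: (δQ/Q)² = Σ (nᵢ · δxᵢ/xᵢ)².
  (-1·δp/p)² = (-1×0.117)² = 0.0137;  (2·δb/b)² = (2×0.112)² = 0.0497;  (1·δu/u)² = (1×0.0861)² = 0.00742;  (−½·δs/s)² = (-0.5×0.0886)² = 0.00196;  (1·δw/w)² = (1×0.0509)² = 0.00260
δQ/Q = √(0.0754) = 0.275
Q = 778.0, so δQ = 0.275 × 778.0 = 214.

214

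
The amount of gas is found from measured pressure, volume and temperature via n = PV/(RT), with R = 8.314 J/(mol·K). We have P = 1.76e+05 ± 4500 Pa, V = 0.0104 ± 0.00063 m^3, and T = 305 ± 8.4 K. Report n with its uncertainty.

0.722 ± 0.0515 mol

Products/powers → add relative errors in quadrature, weighted by exponent:
  (1·δP/P)² = (1×0.0256)² = 0.000654;  (1·δV/V)² = (1×0.0606)² = 0.00367;  (-1·δT/T)² = (-1×0.0275)² = 0.000759
δn/n = √(0.00508) = 0.0713
n = 0.722 mol, so δn = 0.0713 × 0.722 = 0.0515 mol.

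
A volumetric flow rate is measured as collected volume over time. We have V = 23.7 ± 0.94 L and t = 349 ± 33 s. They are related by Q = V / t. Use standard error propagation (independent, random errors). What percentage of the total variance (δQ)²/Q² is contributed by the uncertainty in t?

85.0%

(δQ/Q)² = (1·δV/V)² + (-1·δt/t)²
  V term: (1×0.0397)² = 0.00157
  t term: (-1×0.0946)² = 0.00894
Total = 0.0105. Share from t = 0.00894/0.0105 = 0.850.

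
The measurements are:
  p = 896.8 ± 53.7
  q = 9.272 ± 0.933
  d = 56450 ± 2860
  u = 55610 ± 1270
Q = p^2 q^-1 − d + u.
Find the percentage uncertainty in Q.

16.2%

Let w = p^2·q^-1 = 86740. δw/w = √((2·δp/p)² + (-1·δq/q)²) = √(0.0143 + 0.0101) = 0.156, so δw = 13600.
Q = w − d + u: δQ = √(δw² + δd² + δu²) = √(1.84e+08 + 8.18e+06 + 1.61e+06) = 13900
Q = 85900, so δQ/Q = 13900/85900 = 0.162.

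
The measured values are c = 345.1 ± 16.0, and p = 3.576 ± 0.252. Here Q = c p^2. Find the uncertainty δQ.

Q is a product of powers, so relative uncertainties combine in quadrature:
  (1·δc/c)² = (1×0.0464)² = 0.00215;  (2·δp/p)² = (2×0.0705)² = 0.0199
δQ/Q = √(0.0220) = 0.148
Q = 4413, so δQ = 0.148 × 4413 = 655.

655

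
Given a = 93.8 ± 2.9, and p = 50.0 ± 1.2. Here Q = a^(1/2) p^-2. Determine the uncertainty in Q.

0.000195

Relative error in a monomial: (δQ/Q)² = Σ (nᵢ · δxᵢ/xᵢ)².
  (½·δa/a)² = (0.5×0.0309)² = 0.000239;  (-2·δp/p)² = (-2×0.0240)² = 0.00230
δQ/Q = √(0.00254) = 0.0504
Q = 0.00387, so δQ = 0.0504 × 0.00387 = 0.000195.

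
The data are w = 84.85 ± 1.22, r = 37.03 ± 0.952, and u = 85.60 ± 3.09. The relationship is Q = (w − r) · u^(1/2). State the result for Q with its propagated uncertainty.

Let h = w − r = 47.82. δh = √(δw² + δr²) = √(1.49 + 0.906) = 1.55, so δh/h = 0.0324.
Q is then a monomial in h, u:
δQ/Q = √((δh/h)² + (½·δu/u)²) = √(0.00105 + 0.000326) = 0.0371
Q = 442.4, so δQ = 0.0371 × 442.4 = 16.4.

442.4 ± 16.4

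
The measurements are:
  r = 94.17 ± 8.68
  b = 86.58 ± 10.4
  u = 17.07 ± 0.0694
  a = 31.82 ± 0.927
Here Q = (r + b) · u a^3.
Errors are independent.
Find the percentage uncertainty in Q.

11.5%

Let w = r + b = 180.8. δw = √(δr² + δb²) = √(75.3 + 108) = 13.5, so δw/w = 0.0749.
Q is then a monomial in w, u, a:
δQ/Q = √((δw/w)² + (1·δu/u)² + (3·δa/a)²) = √(0.00562 + 1.65e-05 + 0.00764) = 0.115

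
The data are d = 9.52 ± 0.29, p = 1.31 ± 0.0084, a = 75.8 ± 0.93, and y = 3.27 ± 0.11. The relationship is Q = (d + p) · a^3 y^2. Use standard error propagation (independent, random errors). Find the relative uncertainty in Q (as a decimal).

Let u = d + p = 10.8. δu = √(δd² + δp²) = √(0.0841 + 7.06e-05) = 0.290, so δu/u = 0.0268.
Q is then a monomial in u, a, y:
δQ/Q = √((δu/u)² + (3·δa/a)² + (2·δy/y)²) = √(0.000718 + 0.00135 + 0.00453) = 0.0812

0.0812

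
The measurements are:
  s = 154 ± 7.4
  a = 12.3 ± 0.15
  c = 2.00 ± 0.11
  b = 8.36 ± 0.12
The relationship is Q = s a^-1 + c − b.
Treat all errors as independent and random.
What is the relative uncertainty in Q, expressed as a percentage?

10.4%

Let p = s·a^-1 = 12.5. δp/p = √((1·δs/s)² + (-1·δa/a)²) = √(0.00231 + 0.000149) = 0.0496, so δp = 0.621.
Q = p + c − b: δQ = √(δp² + δc² + δb²) = √(0.385 + 0.0121 + 0.0144) = 0.642
Q = 6.16, so δQ/Q = 0.642/6.16 = 0.104.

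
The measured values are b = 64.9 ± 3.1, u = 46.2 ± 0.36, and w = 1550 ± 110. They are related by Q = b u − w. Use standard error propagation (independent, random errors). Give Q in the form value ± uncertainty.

1450 ± 182

Let p = b·u = 3000. δp/p = √((1·δb/b)² + (1·δu/u)²) = √(0.00228 + 6.07e-05) = 0.0484, so δp = 145.
Q = p − w: δQ = √(δp² + δw²) = √(21100 + 12100) = 182
Q = 1450.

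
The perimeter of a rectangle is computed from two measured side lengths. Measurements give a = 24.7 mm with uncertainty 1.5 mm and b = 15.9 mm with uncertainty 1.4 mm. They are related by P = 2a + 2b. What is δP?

4.10 mm

P is a linear combination, so absolute uncertainties add in quadrature:
  (2·δa)² = 9.00;  (2·δb)² = 7.84
δP = √(16.8) = 4.10 mm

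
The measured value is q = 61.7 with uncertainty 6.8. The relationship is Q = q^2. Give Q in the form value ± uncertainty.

Q is a product of powers, so relative uncertainties combine in quadrature:
  (2·δq/q)² = (2×0.110)² = 0.0486
δQ/Q = √(0.0486) = 0.220
Q = 3810, so δQ = 0.220 × 3810 = 839.

3810 ± 839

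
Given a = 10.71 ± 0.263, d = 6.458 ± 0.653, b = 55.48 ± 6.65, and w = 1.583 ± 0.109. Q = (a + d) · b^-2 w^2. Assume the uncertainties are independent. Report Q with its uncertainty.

0.01398 ± 0.00391

Let u = a + d = 17.17. δu = √(δa² + δd²) = √(0.0692 + 0.426) = 0.704, so δu/u = 0.0410.
Q is then a monomial in u, b, w:
δQ/Q = √((δu/u)² + (-2·δb/b)² + (2·δw/w)²) = √(0.00168 + 0.0575 + 0.0190) = 0.279
Q = 0.01398, so δQ = 0.279 × 0.01398 = 0.00391.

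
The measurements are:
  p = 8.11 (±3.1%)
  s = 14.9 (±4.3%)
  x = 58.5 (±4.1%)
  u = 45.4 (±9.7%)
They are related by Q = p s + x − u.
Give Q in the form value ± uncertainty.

Let w = p·s = 121. δw/w = √((1·δp/p)² + (1·δs/s)²) = √(0.000961 + 0.00185) = 0.0530, so δw = 6.41.
Q = w + x − u: δQ = √(δw² + δx² + δu²) = √(41.0 + 5.75 + 19.4) = 8.13
Q = 134.

134 ± 8.13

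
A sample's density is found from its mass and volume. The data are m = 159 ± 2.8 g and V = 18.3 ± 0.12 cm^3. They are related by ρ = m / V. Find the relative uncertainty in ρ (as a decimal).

0.0188

Since ρ is a product/quotient, work with relative uncertainties:
  (1·δm/m)² = (1×0.0176)² = 0.000310;  (-1·δV/V)² = (-1×0.00656)² = 4.3e-05
δρ/ρ = √(0.000353) = 0.0188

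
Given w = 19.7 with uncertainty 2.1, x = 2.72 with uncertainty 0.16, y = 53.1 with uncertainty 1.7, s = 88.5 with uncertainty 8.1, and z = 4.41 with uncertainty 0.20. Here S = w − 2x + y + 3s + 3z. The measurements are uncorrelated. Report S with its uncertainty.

Sums and differences: (δS)² = Σ (cᵢ δxᵢ)².
  (δw)² = 4.41;  (2·δx)² = 0.102;  (δy)² = 2.89;  (3·δs)² = 590;  (3·δz)² = 0.360
δS = √(598) = 24.5
S = 346.

346 ± 24.5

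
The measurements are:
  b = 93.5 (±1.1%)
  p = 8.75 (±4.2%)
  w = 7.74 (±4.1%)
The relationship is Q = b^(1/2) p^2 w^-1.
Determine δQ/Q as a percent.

9.36%

For a monomial Q ∝ b^(1/2), p^2, w^-1, fractional errors add in quadrature:
  (½·δb/b)² = (0.5×0.0110)² = 3.03e-05;  (2·δp/p)² = (2×0.0420)² = 0.00706;  (-1·δw/w)² = (-1×0.0410)² = 0.00168
δQ/Q = √(0.00877) = 0.0936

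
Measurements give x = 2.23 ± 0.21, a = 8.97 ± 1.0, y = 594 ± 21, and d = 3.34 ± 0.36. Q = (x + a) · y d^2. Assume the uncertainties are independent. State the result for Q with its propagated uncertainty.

74200 ± 17600

Let u = x + a = 11.2. δu = √(δx² + δa²) = √(0.0441 + 1.00) = 1.02, so δu/u = 0.0912.
Q is then a monomial in u, y, d:
δQ/Q = √((δu/u)² + (1·δy/y)² + (2·δd/d)²) = √(0.00832 + 0.00125 + 0.0465) = 0.237
Q = 74200, so δQ = 0.237 × 74200 = 17600.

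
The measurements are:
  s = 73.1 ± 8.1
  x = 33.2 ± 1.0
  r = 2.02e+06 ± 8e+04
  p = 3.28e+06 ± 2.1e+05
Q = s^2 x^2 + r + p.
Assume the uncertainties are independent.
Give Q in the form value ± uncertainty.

(1.12 ± 0.137) × 10^7

Let w = s^2·x^2 = 5.89e+06. δw/w = √((2·δs/s)² + (2·δx/x)²) = √(0.0491 + 0.00363) = 0.230, so δw = 1.35e+06.
Q = w + r + p: δQ = √(δw² + δr² + δp²) = √(1.83e+12 + 6.4e+09 + 4.41e+10) = 1.37e+06
Q = 1.12e+07.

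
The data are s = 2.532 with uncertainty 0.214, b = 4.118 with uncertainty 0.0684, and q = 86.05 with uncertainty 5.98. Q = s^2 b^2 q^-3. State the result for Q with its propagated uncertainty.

(1.706 ± 0.461) × 10^-4

Products/powers → add relative errors in quadrature, weighted by exponent:
  (2·δs/s)² = (2×0.0845)² = 0.0286;  (2·δb/b)² = (2×0.0166)² = 0.00110;  (-3·δq/q)² = (-3×0.0695)² = 0.0435
δQ/Q = √(0.0731) = 0.270
Q = 0.0001706, so δQ = 0.270 × 0.0001706 = 4.61e-05.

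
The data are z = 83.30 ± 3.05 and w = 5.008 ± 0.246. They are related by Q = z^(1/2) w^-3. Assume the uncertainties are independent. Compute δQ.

Relative error in a monomial: (δQ/Q)² = Σ (nᵢ · δxᵢ/xᵢ)².
  (½·δz/z)² = (0.5×0.0366)² = 0.000335;  (-3·δw/w)² = (-3×0.0491)² = 0.0217
δQ/Q = √(0.0221) = 0.148
Q = 0.07267, so δQ = 0.148 × 0.07267 = 0.0108.

0.0108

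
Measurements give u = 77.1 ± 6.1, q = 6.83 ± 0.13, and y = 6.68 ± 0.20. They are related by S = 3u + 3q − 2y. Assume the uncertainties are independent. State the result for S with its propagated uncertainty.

238 ± 18.3

Absolute uncertainties add in quadrature for a linear combination:
  (3·δu)² = 335;  (3·δq)² = 0.152;  (2·δy)² = 0.160
δS = √(335) = 18.3
S = 238.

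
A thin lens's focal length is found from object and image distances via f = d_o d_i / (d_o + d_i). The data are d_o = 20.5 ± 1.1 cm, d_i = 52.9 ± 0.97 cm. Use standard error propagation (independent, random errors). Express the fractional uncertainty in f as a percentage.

∂f/∂d_o = (d_i/(d_o+d_i))² = 0.519;  ∂f/∂d_i = (d_o/(d_o+d_i))² = 0.0780
δf = √((∂f/∂d_o · δd_o)² + (∂f/∂d_i · δd_i)²) = √(0.326 + 0.00572) = 0.576 cm
f = 14.8 cm, so δf/f = 0.576/14.8 = 0.0390.

3.90%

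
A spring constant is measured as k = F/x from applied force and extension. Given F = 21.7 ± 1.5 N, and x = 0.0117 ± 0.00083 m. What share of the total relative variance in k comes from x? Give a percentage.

(δk/k)² = (1·δF/F)² + (-1·δx/x)²
  F term: (1×0.0691)² = 0.00478
  x term: (-1×0.0709)² = 0.00503
Total = 0.00981. Share from x = 0.00503/0.00981 = 0.513.

51.3%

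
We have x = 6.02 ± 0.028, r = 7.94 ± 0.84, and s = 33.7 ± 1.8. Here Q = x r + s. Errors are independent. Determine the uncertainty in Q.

Let p = x·r = 47.8. δp/p = √((1·δx/x)² + (1·δr/r)²) = √(2.16e-05 + 0.0112) = 0.106, so δp = 5.06.
Q = p + s: δQ = √(δp² + δs²) = √(25.6 + 3.24) = 5.37

5.37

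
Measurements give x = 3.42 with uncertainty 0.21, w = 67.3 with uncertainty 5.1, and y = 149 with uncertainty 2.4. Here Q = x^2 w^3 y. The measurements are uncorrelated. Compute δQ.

Relative error in a monomial: (δQ/Q)² = Σ (nᵢ · δxᵢ/xᵢ)².
  (2·δx/x)² = (2×0.0614)² = 0.0151;  (3·δw/w)² = (3×0.0758)² = 0.0517;  (1·δy/y)² = (1×0.0161)² = 0.000259
δQ/Q = √(0.0670) = 0.259
Q = 5.31e+08, so δQ = 0.259 × 5.31e+08 = 1.38e+08.

1.38e+08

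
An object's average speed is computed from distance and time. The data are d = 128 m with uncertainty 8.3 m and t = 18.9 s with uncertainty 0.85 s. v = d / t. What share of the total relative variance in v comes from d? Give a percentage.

67.5%

(δv/v)² = (1·δd/d)² + (-1·δt/t)²
  d term: (1×0.0648)² = 0.00420
  t term: (-1×0.0450)² = 0.00202
Total = 0.00623. Share from d = 0.00420/0.00623 = 0.675.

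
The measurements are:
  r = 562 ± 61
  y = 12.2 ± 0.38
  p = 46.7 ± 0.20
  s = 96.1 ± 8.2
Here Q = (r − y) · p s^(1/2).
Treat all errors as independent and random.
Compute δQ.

29900

Let u = r − y = 550. δu = √(δr² + δy²) = √(3720 + 0.144) = 61.0, so δu/u = 0.111.
Q is then a monomial in u, p, s:
δQ/Q = √((δu/u)² + (1·δp/p)² + (½·δs/s)²) = √(0.0123 + 1.83e-05 + 0.00182) = 0.119
Q = 2.52e+05, so δQ = 0.119 × 2.52e+05 = 29900.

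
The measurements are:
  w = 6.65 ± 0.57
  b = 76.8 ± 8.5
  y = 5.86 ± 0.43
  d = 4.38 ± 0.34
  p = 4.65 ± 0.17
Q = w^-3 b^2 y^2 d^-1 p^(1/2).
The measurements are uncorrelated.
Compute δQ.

128

For a monomial Q ∝ w^-3, b^2, y^2, d^-1, p^(1/2), fractional errors add in quadrature:
  (-3·δw/w)² = (-3×0.0857)² = 0.0661;  (2·δb/b)² = (2×0.111)² = 0.0490;  (2·δy/y)² = (2×0.0734)² = 0.0215;  (-1·δd/d)² = (-1×0.0776)² = 0.00603;  (½·δp/p)² = (0.5×0.0366)² = 0.000334
δQ/Q = √(0.143) = 0.378
Q = 339, so δQ = 0.378 × 339 = 128.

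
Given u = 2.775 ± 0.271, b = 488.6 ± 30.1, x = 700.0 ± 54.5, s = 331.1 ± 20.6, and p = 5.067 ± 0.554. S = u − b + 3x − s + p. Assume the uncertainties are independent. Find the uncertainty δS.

168

Absolute uncertainties add in quadrature for a linear combination:
  (δu)² = 0.0734;  (δb)² = 906;  (3·δx)² = 26700;  (δs)² = 424;  (δp)² = 0.307
δS = √(28100) = 168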